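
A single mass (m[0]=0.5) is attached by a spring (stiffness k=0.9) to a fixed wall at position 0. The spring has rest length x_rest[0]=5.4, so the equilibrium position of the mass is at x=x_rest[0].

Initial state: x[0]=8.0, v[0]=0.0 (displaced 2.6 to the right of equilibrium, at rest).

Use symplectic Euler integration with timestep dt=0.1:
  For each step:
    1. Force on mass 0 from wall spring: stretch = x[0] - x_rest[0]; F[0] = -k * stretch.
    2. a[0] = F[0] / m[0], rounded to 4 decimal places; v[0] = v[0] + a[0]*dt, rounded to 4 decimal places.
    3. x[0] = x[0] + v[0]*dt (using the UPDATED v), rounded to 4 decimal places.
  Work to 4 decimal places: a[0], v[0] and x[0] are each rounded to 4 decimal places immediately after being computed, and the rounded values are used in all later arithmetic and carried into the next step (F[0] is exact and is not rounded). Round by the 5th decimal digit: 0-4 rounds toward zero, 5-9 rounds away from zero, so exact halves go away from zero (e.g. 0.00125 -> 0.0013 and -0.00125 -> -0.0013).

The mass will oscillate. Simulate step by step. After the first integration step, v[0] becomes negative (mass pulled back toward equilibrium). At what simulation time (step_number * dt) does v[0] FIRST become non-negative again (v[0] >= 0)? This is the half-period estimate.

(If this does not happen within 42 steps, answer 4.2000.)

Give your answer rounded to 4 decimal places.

Answer: 2.4000

Derivation:
Step 0: x=[8.0000] v=[0.0000]
Step 1: x=[7.9532] v=[-0.4680]
Step 2: x=[7.8604] v=[-0.9276]
Step 3: x=[7.7234] v=[-1.3705]
Step 4: x=[7.5445] v=[-1.7887]
Step 5: x=[7.3270] v=[-2.1747]
Step 6: x=[7.0748] v=[-2.5216]
Step 7: x=[6.7925] v=[-2.8231]
Step 8: x=[6.4851] v=[-3.0738]
Step 9: x=[6.1582] v=[-3.2691]
Step 10: x=[5.8176] v=[-3.4056]
Step 11: x=[5.4695] v=[-3.4808]
Step 12: x=[5.1202] v=[-3.4933]
Step 13: x=[4.7759] v=[-3.4429]
Step 14: x=[4.4428] v=[-3.3306]
Step 15: x=[4.1270] v=[-3.1583]
Step 16: x=[3.8341] v=[-2.9292]
Step 17: x=[3.5694] v=[-2.6473]
Step 18: x=[3.3376] v=[-2.3178]
Step 19: x=[3.1429] v=[-1.9466]
Step 20: x=[2.9889] v=[-1.5403]
Step 21: x=[2.8783] v=[-1.1063]
Step 22: x=[2.8131] v=[-0.6524]
Step 23: x=[2.7944] v=[-0.1868]
Step 24: x=[2.8226] v=[0.2822]
First v>=0 after going negative at step 24, time=2.4000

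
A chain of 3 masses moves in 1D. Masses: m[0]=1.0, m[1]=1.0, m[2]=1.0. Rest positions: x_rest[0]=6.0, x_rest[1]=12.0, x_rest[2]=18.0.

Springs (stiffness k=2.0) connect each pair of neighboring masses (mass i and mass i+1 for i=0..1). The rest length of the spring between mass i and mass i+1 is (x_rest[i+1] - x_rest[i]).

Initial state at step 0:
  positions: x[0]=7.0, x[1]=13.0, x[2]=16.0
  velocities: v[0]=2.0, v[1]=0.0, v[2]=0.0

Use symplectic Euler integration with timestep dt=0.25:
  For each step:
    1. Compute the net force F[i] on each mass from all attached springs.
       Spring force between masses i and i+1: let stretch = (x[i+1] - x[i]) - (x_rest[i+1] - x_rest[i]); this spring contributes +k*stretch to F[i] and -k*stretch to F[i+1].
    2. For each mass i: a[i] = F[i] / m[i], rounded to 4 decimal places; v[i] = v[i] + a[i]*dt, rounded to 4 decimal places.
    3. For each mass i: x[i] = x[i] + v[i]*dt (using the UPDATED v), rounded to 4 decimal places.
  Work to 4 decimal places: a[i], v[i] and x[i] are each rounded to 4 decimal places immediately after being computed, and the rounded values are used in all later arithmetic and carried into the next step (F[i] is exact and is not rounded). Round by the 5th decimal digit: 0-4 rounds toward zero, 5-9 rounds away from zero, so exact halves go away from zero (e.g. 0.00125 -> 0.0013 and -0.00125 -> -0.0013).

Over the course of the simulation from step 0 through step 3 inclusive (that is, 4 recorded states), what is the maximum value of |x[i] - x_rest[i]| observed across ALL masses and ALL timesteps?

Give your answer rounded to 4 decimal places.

Answer: 2.0547

Derivation:
Step 0: x=[7.0000 13.0000 16.0000] v=[2.0000 0.0000 0.0000]
Step 1: x=[7.5000 12.6250 16.3750] v=[2.0000 -1.5000 1.5000]
Step 2: x=[7.8906 12.0781 17.0313] v=[1.5625 -2.1875 2.6250]
Step 3: x=[8.0547 11.6269 17.8184] v=[0.6563 -1.8047 3.1484]
Max displacement = 2.0547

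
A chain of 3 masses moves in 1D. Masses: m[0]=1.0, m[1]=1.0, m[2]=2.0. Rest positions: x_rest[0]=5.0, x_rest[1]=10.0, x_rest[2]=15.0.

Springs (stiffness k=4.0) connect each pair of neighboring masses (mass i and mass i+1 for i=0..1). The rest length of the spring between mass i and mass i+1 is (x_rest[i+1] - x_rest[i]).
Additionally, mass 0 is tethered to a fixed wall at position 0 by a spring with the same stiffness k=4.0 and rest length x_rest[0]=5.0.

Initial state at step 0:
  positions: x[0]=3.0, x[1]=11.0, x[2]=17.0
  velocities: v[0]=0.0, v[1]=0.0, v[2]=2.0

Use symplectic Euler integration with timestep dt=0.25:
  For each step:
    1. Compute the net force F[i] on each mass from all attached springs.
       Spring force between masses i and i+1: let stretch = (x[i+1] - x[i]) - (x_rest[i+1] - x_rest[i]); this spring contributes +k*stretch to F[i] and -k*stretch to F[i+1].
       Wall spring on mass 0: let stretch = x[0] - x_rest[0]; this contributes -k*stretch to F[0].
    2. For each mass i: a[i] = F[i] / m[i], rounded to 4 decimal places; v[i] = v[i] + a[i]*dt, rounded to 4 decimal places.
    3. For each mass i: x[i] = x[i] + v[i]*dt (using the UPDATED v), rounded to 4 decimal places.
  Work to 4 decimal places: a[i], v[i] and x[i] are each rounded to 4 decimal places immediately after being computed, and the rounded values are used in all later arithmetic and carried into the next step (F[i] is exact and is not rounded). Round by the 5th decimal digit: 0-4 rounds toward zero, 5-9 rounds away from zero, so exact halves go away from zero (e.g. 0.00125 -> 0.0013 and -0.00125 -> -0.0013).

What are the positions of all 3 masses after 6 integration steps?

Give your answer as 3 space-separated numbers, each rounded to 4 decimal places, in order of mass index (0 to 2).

Answer: 6.3774 14.1239 16.4538

Derivation:
Step 0: x=[3.0000 11.0000 17.0000] v=[0.0000 0.0000 2.0000]
Step 1: x=[4.2500 10.5000 17.3750] v=[5.0000 -2.0000 1.5000]
Step 2: x=[6.0000 10.1563 17.5156] v=[7.0000 -1.3750 0.5625]
Step 3: x=[7.2891 10.6133 17.3613] v=[5.1563 1.8280 -0.6172]
Step 4: x=[7.5870 11.9263 16.9885] v=[1.1914 5.2518 -1.4912]
Step 5: x=[7.0729 13.4200 16.6079] v=[-2.0563 5.9747 -1.5223]
Step 6: x=[6.3774 14.1239 16.4538] v=[-2.7821 2.8155 -0.6163]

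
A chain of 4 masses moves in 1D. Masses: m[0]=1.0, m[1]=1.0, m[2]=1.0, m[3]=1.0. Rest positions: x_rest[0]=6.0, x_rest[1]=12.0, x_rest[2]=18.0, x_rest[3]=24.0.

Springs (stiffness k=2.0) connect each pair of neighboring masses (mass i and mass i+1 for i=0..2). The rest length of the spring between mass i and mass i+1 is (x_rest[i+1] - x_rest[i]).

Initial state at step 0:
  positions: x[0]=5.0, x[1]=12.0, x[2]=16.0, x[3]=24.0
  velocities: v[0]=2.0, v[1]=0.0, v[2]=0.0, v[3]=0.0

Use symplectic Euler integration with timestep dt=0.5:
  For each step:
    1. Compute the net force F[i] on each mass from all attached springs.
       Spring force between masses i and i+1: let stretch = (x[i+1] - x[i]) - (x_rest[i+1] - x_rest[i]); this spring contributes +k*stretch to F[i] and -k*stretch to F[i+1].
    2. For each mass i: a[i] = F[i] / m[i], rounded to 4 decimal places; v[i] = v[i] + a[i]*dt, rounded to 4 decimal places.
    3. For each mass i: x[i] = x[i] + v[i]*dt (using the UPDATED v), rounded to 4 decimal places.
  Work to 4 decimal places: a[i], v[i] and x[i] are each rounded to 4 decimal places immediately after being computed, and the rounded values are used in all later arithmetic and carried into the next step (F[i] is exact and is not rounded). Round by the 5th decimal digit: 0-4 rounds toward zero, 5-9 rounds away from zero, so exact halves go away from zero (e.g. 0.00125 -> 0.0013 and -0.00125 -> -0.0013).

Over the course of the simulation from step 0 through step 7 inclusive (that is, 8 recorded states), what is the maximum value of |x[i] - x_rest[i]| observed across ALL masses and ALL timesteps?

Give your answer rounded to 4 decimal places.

Answer: 2.2500

Derivation:
Step 0: x=[5.0000 12.0000 16.0000 24.0000] v=[2.0000 0.0000 0.0000 0.0000]
Step 1: x=[6.5000 10.5000 18.0000 23.0000] v=[3.0000 -3.0000 4.0000 -2.0000]
Step 2: x=[7.0000 10.7500 18.7500 22.5000] v=[1.0000 0.5000 1.5000 -1.0000]
Step 3: x=[6.3750 13.1250 17.3750 23.1250] v=[-1.2500 4.7500 -2.7500 1.2500]
Step 4: x=[6.1250 14.2500 16.7500 23.8750] v=[-0.5000 2.2500 -1.2500 1.5000]
Step 5: x=[6.9375 12.5625 18.4375 24.0625] v=[1.6250 -3.3750 3.3750 0.3750]
Step 6: x=[7.5625 11.0000 20.0000 24.4375] v=[1.2500 -3.1250 3.1250 0.7500]
Step 7: x=[6.9063 12.2188 19.2813 25.5938] v=[-1.3125 2.4375 -1.4375 2.3125]
Max displacement = 2.2500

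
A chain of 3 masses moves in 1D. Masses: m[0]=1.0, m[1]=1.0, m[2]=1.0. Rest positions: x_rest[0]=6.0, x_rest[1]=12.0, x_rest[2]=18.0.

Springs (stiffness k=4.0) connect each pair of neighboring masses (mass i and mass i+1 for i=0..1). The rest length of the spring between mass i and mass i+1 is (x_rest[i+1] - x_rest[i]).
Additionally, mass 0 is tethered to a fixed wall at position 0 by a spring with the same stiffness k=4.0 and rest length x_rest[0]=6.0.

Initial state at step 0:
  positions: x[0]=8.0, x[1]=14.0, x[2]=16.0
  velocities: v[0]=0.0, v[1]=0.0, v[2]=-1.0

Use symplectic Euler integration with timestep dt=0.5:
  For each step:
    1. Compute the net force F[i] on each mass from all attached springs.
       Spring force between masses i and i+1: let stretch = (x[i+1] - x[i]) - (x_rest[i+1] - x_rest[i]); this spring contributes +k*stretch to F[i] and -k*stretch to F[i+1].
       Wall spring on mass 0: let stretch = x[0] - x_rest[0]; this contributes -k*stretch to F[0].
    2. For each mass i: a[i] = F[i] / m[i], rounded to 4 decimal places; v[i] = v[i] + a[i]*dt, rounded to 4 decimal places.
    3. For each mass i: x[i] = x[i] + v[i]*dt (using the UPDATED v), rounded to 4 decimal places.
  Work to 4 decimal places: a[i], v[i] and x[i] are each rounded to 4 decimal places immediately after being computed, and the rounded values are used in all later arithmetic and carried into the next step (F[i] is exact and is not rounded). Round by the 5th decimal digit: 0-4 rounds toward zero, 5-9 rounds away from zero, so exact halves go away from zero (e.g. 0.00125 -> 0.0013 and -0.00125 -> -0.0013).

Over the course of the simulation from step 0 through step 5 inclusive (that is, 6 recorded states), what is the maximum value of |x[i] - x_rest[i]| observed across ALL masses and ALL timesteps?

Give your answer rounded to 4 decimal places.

Step 0: x=[8.0000 14.0000 16.0000] v=[0.0000 0.0000 -1.0000]
Step 1: x=[6.0000 10.0000 19.5000] v=[-4.0000 -8.0000 7.0000]
Step 2: x=[2.0000 11.5000 19.5000] v=[-8.0000 3.0000 0.0000]
Step 3: x=[5.5000 11.5000 17.5000] v=[7.0000 0.0000 -4.0000]
Step 4: x=[9.5000 11.5000 15.5000] v=[8.0000 0.0000 -4.0000]
Step 5: x=[6.0000 13.5000 15.5000] v=[-7.0000 4.0000 0.0000]
Max displacement = 4.0000

Answer: 4.0000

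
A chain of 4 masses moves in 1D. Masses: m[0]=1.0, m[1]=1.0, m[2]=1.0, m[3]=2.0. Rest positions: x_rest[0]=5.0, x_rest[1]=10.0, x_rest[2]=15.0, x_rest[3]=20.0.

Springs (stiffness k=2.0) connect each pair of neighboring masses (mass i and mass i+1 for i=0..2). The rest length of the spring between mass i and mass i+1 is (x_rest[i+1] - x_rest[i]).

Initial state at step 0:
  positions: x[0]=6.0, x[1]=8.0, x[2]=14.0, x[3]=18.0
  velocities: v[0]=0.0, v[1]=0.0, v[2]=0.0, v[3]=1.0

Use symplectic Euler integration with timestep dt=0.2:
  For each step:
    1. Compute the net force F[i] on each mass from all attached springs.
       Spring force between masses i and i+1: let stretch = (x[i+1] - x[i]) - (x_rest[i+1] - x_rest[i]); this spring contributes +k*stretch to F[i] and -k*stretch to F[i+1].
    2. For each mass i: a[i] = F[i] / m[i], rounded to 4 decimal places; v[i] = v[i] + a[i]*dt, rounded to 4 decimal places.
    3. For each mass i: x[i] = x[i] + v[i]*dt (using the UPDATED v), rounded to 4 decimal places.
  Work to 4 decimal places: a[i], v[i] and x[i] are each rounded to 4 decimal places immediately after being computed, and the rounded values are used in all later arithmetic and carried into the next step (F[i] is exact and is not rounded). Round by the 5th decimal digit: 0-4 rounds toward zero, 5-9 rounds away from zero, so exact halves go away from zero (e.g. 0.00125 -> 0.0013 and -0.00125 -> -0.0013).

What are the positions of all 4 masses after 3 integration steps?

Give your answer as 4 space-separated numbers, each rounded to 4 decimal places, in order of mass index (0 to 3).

Answer: 4.7738 9.5265 13.3568 18.7715

Derivation:
Step 0: x=[6.0000 8.0000 14.0000 18.0000] v=[0.0000 0.0000 0.0000 1.0000]
Step 1: x=[5.7600 8.3200 13.8400 18.2400] v=[-1.2000 1.6000 -0.8000 1.2000]
Step 2: x=[5.3248 8.8768 13.5904 18.5040] v=[-2.1760 2.7840 -1.2480 1.3200]
Step 3: x=[4.7738 9.5265 13.3568 18.7715] v=[-2.7552 3.2486 -1.1680 1.3373]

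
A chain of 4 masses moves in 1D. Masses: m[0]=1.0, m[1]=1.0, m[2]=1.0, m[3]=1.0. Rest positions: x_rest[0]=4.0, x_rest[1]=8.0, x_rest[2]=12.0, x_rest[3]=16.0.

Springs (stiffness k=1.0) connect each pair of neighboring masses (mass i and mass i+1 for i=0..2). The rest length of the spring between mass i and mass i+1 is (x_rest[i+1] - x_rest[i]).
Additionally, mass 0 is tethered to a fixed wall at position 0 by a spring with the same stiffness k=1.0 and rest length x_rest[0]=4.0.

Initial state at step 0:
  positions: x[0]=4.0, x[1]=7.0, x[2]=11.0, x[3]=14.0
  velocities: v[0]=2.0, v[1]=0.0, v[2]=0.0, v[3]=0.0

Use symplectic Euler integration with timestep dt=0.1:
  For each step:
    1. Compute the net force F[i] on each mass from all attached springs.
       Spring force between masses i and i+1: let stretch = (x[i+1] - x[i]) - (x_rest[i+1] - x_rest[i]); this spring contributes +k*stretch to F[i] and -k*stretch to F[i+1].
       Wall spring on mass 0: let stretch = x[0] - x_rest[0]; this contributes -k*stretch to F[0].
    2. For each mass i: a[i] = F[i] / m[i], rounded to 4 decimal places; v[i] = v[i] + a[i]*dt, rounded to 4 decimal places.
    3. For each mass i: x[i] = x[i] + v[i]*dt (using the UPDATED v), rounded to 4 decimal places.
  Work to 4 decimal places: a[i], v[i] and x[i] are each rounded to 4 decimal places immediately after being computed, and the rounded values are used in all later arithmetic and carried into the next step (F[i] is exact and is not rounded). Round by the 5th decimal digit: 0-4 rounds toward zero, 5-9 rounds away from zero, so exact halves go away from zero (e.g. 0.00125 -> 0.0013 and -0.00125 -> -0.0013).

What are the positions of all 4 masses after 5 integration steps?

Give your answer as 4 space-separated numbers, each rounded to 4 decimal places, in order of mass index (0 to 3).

Step 0: x=[4.0000 7.0000 11.0000 14.0000] v=[2.0000 0.0000 0.0000 0.0000]
Step 1: x=[4.1900 7.0100 10.9900 14.0100] v=[1.9000 0.1000 -0.1000 0.1000]
Step 2: x=[4.3663 7.0316 10.9704 14.0298] v=[1.7630 0.2160 -0.1960 0.1980]
Step 3: x=[4.5256 7.0659 10.9420 14.0590] v=[1.5929 0.3434 -0.2839 0.2921]
Step 4: x=[4.6650 7.1136 10.9060 14.0970] v=[1.3944 0.4770 -0.3598 0.3804]
Step 5: x=[4.7823 7.1747 10.8640 14.1431] v=[1.1728 0.6114 -0.4199 0.4613]

Answer: 4.7823 7.1747 10.8640 14.1431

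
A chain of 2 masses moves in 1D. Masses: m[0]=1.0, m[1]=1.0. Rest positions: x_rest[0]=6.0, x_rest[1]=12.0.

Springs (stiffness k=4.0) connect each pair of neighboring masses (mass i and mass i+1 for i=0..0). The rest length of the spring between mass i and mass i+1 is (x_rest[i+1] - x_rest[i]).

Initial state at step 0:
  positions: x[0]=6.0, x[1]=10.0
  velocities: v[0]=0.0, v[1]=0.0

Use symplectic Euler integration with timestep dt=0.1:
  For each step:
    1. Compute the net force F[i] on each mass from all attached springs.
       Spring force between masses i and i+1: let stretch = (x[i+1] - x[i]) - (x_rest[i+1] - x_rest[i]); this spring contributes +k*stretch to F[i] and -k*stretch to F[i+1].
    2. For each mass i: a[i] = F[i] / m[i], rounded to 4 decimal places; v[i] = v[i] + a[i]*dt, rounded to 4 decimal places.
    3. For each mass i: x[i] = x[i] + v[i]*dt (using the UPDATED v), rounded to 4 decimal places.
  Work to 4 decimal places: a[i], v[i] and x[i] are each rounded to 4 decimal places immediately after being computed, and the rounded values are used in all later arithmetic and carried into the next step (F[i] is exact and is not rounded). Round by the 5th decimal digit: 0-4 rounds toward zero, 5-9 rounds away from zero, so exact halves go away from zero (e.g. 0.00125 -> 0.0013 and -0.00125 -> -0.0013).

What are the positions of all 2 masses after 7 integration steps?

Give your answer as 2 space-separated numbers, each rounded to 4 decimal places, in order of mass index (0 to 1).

Step 0: x=[6.0000 10.0000] v=[0.0000 0.0000]
Step 1: x=[5.9200 10.0800] v=[-0.8000 0.8000]
Step 2: x=[5.7664 10.2336] v=[-1.5360 1.5360]
Step 3: x=[5.5515 10.4485] v=[-2.1491 2.1491]
Step 4: x=[5.2925 10.7075] v=[-2.5903 2.5903]
Step 5: x=[5.0101 10.9899] v=[-2.8243 2.8243]
Step 6: x=[4.7269 11.2731] v=[-2.8324 2.8324]
Step 7: x=[4.4655 11.5345] v=[-2.6139 2.6139]

Answer: 4.4655 11.5345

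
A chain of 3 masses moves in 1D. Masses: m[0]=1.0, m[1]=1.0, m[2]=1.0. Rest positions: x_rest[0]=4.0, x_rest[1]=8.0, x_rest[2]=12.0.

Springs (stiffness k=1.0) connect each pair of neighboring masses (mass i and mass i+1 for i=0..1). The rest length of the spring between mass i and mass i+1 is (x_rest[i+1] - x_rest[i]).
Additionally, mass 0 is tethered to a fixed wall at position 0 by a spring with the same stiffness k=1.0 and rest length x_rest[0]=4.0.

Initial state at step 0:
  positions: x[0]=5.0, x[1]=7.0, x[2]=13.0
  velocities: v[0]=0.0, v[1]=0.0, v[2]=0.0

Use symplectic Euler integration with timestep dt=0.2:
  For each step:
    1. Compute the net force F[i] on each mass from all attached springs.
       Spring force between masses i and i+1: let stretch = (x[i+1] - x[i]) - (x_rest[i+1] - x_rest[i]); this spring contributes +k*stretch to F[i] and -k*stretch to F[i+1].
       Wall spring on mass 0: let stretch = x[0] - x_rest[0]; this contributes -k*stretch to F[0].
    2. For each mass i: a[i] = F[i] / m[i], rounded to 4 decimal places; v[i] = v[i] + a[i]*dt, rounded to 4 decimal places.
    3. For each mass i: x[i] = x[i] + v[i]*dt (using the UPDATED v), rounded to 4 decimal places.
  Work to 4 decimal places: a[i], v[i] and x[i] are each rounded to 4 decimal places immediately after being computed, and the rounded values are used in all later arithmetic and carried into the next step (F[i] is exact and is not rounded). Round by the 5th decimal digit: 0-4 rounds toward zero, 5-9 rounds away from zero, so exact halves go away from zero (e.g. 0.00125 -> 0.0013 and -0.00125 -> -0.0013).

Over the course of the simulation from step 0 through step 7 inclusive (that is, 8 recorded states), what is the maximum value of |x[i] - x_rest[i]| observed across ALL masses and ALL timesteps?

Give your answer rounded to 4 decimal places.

Step 0: x=[5.0000 7.0000 13.0000] v=[0.0000 0.0000 0.0000]
Step 1: x=[4.8800 7.1600 12.9200] v=[-0.6000 0.8000 -0.4000]
Step 2: x=[4.6560 7.4592 12.7696] v=[-1.1200 1.4960 -0.7520]
Step 3: x=[4.3579 7.8587 12.5668] v=[-1.4906 1.9974 -1.0141]
Step 4: x=[4.0255 8.3065 12.3357] v=[-1.6620 2.2389 -1.1557]
Step 5: x=[3.7033 8.7442 12.1034] v=[-1.6109 2.1885 -1.1615]
Step 6: x=[3.4346 9.1146 11.8967] v=[-1.3434 1.8522 -1.0333]
Step 7: x=[3.2557 9.3691 11.7388] v=[-0.8943 1.2726 -0.7897]
Max displacement = 1.3691

Answer: 1.3691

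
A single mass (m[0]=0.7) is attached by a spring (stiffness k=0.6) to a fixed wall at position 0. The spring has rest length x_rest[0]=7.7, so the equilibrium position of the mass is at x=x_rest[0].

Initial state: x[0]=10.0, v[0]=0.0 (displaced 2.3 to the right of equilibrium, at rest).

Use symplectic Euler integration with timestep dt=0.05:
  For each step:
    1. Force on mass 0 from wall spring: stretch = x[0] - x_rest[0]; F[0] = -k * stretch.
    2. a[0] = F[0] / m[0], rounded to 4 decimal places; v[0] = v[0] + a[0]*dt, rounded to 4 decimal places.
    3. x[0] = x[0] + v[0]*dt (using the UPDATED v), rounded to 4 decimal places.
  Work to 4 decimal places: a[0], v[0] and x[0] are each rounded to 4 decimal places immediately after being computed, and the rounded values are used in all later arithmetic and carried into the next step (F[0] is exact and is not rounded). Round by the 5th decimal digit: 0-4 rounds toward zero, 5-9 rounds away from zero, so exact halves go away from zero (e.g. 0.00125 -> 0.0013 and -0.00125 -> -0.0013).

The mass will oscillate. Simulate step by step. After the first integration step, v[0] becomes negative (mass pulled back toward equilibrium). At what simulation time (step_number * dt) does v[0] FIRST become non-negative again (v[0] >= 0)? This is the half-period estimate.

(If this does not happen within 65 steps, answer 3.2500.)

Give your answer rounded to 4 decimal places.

Answer: 3.2500

Derivation:
Step 0: x=[10.0000] v=[0.0000]
Step 1: x=[9.9951] v=[-0.0986]
Step 2: x=[9.9853] v=[-0.1970]
Step 3: x=[9.9706] v=[-0.2949]
Step 4: x=[9.9510] v=[-0.3922]
Step 5: x=[9.9266] v=[-0.4887]
Step 6: x=[9.8974] v=[-0.5841]
Step 7: x=[9.8635] v=[-0.6783]
Step 8: x=[9.8250] v=[-0.7710]
Step 9: x=[9.7819] v=[-0.8621]
Step 10: x=[9.7343] v=[-0.9513]
Step 11: x=[9.6824] v=[-1.0385]
Step 12: x=[9.6262] v=[-1.1235]
Step 13: x=[9.5659] v=[-1.2061]
Step 14: x=[9.5016] v=[-1.2861]
Step 15: x=[9.4334] v=[-1.3633]
Step 16: x=[9.3615] v=[-1.4376]
Step 17: x=[9.2861] v=[-1.5088]
Step 18: x=[9.2073] v=[-1.5768]
Step 19: x=[9.1252] v=[-1.6414]
Step 20: x=[9.0401] v=[-1.7025]
Step 21: x=[8.9521] v=[-1.7599]
Step 22: x=[8.8614] v=[-1.8136]
Step 23: x=[8.7682] v=[-1.8634]
Step 24: x=[8.6727] v=[-1.9092]
Step 25: x=[8.5752] v=[-1.9509]
Step 26: x=[8.4758] v=[-1.9884]
Step 27: x=[8.3747] v=[-2.0217]
Step 28: x=[8.2722] v=[-2.0506]
Step 29: x=[8.1684] v=[-2.0751]
Step 30: x=[8.0636] v=[-2.0952]
Step 31: x=[7.9581] v=[-2.1108]
Step 32: x=[7.8520] v=[-2.1219]
Step 33: x=[7.7456] v=[-2.1284]
Step 34: x=[7.6391] v=[-2.1304]
Step 35: x=[7.5327] v=[-2.1278]
Step 36: x=[7.4267] v=[-2.1206]
Step 37: x=[7.3213] v=[-2.1089]
Step 38: x=[7.2167] v=[-2.0927]
Step 39: x=[7.1131] v=[-2.0720]
Step 40: x=[7.0108] v=[-2.0468]
Step 41: x=[6.9099] v=[-2.0173]
Step 42: x=[6.8107] v=[-1.9834]
Step 43: x=[6.7134] v=[-1.9453]
Step 44: x=[6.6183] v=[-1.9030]
Step 45: x=[6.5255] v=[-1.8566]
Step 46: x=[6.4352] v=[-1.8063]
Step 47: x=[6.3476] v=[-1.7521]
Step 48: x=[6.2629] v=[-1.6941]
Step 49: x=[6.1813] v=[-1.6325]
Step 50: x=[6.1029] v=[-1.5674]
Step 51: x=[6.0280] v=[-1.4990]
Step 52: x=[5.9566] v=[-1.4273]
Step 53: x=[5.8890] v=[-1.3526]
Step 54: x=[5.8253] v=[-1.2750]
Step 55: x=[5.7656] v=[-1.1947]
Step 56: x=[5.7100] v=[-1.1118]
Step 57: x=[5.6587] v=[-1.0265]
Step 58: x=[5.6118] v=[-0.9390]
Step 59: x=[5.5693] v=[-0.8495]
Step 60: x=[5.5314] v=[-0.7582]
Step 61: x=[5.4981] v=[-0.6653]
Step 62: x=[5.4696] v=[-0.5709]
Step 63: x=[5.4458] v=[-0.4753]
Step 64: x=[5.4269] v=[-0.3787]
Step 65: x=[5.4128] v=[-0.2813]
v[0] did not become non-negative within 65 steps; using fallback time=3.2500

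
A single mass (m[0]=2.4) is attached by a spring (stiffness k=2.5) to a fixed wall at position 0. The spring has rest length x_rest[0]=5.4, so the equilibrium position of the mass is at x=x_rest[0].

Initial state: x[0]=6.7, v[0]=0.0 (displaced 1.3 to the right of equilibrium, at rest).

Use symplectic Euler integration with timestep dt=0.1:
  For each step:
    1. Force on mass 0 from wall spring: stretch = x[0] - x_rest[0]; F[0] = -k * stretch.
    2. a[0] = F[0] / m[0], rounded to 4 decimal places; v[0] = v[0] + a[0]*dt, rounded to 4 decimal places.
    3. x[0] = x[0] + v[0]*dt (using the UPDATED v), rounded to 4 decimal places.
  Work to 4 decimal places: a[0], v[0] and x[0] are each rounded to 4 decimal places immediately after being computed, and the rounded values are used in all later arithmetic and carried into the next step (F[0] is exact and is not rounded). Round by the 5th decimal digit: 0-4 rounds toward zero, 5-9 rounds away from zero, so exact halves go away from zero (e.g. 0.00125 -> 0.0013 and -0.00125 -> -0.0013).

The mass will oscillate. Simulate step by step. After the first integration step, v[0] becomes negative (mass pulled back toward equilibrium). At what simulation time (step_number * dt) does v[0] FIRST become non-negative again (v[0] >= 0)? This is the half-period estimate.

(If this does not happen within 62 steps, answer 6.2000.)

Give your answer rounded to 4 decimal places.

Step 0: x=[6.7000] v=[0.0000]
Step 1: x=[6.6865] v=[-0.1354]
Step 2: x=[6.6596] v=[-0.2694]
Step 3: x=[6.6195] v=[-0.4006]
Step 4: x=[6.5667] v=[-0.5276]
Step 5: x=[6.5018] v=[-0.6491]
Step 6: x=[6.4254] v=[-0.7639]
Step 7: x=[6.3383] v=[-0.8707]
Step 8: x=[6.2415] v=[-0.9684]
Step 9: x=[6.1359] v=[-1.0561]
Step 10: x=[6.0226] v=[-1.1328]
Step 11: x=[5.9028] v=[-1.1977]
Step 12: x=[5.7778] v=[-1.2501]
Step 13: x=[5.6489] v=[-1.2895]
Step 14: x=[5.5174] v=[-1.3154]
Step 15: x=[5.3846] v=[-1.3276]
Step 16: x=[5.2520] v=[-1.3260]
Step 17: x=[5.1209] v=[-1.3106]
Step 18: x=[4.9928] v=[-1.2815]
Step 19: x=[4.8689] v=[-1.2391]
Step 20: x=[4.7505] v=[-1.1838]
Step 21: x=[4.6389] v=[-1.1161]
Step 22: x=[4.5352] v=[-1.0368]
Step 23: x=[4.4405] v=[-0.9467]
Step 24: x=[4.3558] v=[-0.8468]
Step 25: x=[4.2820] v=[-0.7380]
Step 26: x=[4.2199] v=[-0.6215]
Step 27: x=[4.1700] v=[-0.4986]
Step 28: x=[4.1330] v=[-0.3705]
Step 29: x=[4.1092] v=[-0.2385]
Step 30: x=[4.0988] v=[-0.1040]
Step 31: x=[4.1020] v=[0.0315]
First v>=0 after going negative at step 31, time=3.1000

Answer: 3.1000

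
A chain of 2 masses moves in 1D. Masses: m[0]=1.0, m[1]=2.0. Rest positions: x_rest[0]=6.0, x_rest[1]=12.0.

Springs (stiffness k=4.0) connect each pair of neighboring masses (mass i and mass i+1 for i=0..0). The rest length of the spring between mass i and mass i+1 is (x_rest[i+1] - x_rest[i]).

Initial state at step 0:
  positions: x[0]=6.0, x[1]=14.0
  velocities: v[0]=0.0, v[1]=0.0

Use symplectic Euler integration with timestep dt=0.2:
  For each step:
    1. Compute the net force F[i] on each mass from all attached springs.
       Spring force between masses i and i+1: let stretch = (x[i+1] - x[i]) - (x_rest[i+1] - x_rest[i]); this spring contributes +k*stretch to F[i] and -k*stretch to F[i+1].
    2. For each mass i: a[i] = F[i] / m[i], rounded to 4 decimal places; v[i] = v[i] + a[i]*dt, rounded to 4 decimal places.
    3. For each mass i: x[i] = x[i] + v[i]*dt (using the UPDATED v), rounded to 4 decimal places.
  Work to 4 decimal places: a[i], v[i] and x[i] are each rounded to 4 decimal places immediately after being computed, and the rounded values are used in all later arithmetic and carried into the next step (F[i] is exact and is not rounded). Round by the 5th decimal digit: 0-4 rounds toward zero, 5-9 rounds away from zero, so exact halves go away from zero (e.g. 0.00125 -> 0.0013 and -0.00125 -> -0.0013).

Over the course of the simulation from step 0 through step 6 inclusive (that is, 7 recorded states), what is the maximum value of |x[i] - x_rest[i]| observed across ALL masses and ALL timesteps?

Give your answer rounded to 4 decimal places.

Answer: 2.7047

Derivation:
Step 0: x=[6.0000 14.0000] v=[0.0000 0.0000]
Step 1: x=[6.3200 13.8400] v=[1.6000 -0.8000]
Step 2: x=[6.8832 13.5584] v=[2.8160 -1.4080]
Step 3: x=[7.5544 13.2228] v=[3.3562 -1.6781]
Step 4: x=[8.1726 12.9137] v=[3.0909 -1.5455]
Step 5: x=[8.5894 12.7053] v=[2.0838 -1.0419]
Step 6: x=[8.7047 12.6476] v=[0.5765 -0.2883]
Max displacement = 2.7047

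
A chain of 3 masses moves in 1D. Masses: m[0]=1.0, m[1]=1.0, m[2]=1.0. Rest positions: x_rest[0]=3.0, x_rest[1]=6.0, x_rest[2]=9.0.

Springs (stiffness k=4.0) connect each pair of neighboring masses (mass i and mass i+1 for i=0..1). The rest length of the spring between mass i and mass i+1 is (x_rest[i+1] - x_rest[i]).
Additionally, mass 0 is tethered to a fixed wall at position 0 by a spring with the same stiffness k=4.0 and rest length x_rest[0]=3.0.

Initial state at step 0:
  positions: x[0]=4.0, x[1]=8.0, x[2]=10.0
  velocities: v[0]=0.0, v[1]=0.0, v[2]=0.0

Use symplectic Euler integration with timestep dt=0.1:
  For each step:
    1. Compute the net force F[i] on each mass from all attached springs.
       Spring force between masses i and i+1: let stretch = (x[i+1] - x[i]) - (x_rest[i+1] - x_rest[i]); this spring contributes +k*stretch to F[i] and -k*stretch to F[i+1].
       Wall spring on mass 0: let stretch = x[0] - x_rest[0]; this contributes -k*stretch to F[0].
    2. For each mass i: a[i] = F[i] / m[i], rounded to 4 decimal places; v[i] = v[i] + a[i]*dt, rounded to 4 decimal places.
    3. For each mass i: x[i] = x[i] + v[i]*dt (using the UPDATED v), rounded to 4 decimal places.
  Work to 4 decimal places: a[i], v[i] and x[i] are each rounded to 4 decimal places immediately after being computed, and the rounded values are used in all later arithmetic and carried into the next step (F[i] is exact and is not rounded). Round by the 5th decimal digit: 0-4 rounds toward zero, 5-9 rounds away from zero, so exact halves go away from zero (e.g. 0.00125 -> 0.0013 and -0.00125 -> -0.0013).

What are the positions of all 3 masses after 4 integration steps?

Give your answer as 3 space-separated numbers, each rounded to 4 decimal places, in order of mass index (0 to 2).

Step 0: x=[4.0000 8.0000 10.0000] v=[0.0000 0.0000 0.0000]
Step 1: x=[4.0000 7.9200 10.0400] v=[0.0000 -0.8000 0.4000]
Step 2: x=[3.9968 7.7680 10.1152] v=[-0.0320 -1.5200 0.7520]
Step 3: x=[3.9846 7.5590 10.2165] v=[-0.1222 -2.0896 1.0131]
Step 4: x=[3.9560 7.3134 10.3315] v=[-0.2863 -2.4564 1.1501]

Answer: 3.9560 7.3134 10.3315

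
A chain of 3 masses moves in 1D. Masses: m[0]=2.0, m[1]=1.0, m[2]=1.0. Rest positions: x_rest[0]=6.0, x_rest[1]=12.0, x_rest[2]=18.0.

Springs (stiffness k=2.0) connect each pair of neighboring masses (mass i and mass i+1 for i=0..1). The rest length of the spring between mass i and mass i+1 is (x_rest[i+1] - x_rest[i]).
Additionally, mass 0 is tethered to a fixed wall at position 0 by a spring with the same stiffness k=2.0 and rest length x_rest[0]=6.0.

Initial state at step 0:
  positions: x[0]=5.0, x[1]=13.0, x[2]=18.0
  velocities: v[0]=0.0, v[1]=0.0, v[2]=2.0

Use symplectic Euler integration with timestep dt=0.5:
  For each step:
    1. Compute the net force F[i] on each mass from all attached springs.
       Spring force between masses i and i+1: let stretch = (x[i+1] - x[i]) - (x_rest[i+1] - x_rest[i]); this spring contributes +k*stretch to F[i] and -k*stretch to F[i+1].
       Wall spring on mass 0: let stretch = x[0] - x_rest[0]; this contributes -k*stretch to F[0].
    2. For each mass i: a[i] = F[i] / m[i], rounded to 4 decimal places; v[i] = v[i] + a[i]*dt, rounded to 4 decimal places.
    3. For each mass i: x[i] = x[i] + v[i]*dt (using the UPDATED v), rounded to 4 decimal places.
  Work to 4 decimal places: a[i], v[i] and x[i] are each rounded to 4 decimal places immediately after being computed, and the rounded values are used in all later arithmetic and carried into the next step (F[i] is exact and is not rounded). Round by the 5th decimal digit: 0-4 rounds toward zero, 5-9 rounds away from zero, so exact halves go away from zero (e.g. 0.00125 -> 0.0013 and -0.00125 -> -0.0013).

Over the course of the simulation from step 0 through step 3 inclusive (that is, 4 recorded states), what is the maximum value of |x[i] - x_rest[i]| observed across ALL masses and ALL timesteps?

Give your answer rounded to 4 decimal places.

Answer: 2.0000

Derivation:
Step 0: x=[5.0000 13.0000 18.0000] v=[0.0000 0.0000 2.0000]
Step 1: x=[5.7500 11.5000 19.5000] v=[1.5000 -3.0000 3.0000]
Step 2: x=[6.5000 11.1250 20.0000] v=[1.5000 -0.7500 1.0000]
Step 3: x=[6.7813 12.8750 19.0625] v=[0.5625 3.5000 -1.8750]
Max displacement = 2.0000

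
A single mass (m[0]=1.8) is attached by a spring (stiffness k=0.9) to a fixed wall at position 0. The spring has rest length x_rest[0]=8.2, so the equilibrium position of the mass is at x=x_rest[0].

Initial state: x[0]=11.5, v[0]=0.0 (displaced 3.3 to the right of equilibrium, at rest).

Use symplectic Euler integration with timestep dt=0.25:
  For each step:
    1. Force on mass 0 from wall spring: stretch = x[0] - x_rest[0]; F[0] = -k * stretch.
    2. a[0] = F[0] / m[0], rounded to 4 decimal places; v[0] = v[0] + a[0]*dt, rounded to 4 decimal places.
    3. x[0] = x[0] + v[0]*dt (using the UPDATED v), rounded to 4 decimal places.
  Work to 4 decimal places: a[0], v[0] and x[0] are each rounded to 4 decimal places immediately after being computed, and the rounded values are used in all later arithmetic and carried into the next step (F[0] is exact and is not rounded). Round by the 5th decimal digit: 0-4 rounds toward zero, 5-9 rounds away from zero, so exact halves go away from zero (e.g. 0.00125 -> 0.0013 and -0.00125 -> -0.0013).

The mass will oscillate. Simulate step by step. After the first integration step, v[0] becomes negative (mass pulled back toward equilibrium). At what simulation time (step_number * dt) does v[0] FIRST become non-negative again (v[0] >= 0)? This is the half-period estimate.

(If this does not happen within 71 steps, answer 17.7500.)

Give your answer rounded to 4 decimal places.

Step 0: x=[11.5000] v=[0.0000]
Step 1: x=[11.3969] v=[-0.4125]
Step 2: x=[11.1939] v=[-0.8121]
Step 3: x=[10.8973] v=[-1.1864]
Step 4: x=[10.5164] v=[-1.5236]
Step 5: x=[10.0631] v=[-1.8132]
Step 6: x=[9.5516] v=[-2.0461]
Step 7: x=[8.9978] v=[-2.2151]
Step 8: x=[8.4191] v=[-2.3148]
Step 9: x=[7.8336] v=[-2.3422]
Step 10: x=[7.2595] v=[-2.2964]
Step 11: x=[6.7148] v=[-2.1788]
Step 12: x=[6.2165] v=[-1.9932]
Step 13: x=[5.7802] v=[-1.7453]
Step 14: x=[5.4195] v=[-1.4428]
Step 15: x=[5.1457] v=[-1.0952]
Step 16: x=[4.9674] v=[-0.7134]
Step 17: x=[4.8901] v=[-0.3093]
Step 18: x=[4.9162] v=[0.1045]
First v>=0 after going negative at step 18, time=4.5000

Answer: 4.5000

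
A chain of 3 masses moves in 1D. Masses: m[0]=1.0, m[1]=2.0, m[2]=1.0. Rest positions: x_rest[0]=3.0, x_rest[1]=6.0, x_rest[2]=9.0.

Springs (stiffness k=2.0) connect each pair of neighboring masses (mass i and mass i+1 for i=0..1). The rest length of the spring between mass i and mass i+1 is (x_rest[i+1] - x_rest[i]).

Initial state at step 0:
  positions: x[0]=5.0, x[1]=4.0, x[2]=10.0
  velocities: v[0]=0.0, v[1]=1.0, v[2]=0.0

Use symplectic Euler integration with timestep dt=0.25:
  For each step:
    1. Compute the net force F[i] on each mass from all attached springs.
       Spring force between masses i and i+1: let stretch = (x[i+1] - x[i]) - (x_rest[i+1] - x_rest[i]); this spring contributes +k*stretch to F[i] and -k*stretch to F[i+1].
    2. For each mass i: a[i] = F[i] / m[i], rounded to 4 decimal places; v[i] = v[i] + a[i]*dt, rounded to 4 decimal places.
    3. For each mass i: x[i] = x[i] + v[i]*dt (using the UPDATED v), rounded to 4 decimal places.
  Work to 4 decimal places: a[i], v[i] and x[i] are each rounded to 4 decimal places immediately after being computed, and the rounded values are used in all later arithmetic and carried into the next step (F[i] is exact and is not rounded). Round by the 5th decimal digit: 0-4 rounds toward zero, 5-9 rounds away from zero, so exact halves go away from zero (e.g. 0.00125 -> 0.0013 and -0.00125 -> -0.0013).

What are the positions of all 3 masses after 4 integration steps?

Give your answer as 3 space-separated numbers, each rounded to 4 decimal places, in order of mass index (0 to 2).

Step 0: x=[5.0000 4.0000 10.0000] v=[0.0000 1.0000 0.0000]
Step 1: x=[4.5000 4.6875 9.6250] v=[-2.0000 2.7500 -1.5000]
Step 2: x=[3.6484 5.6719 9.0078] v=[-3.4063 3.9375 -2.4688]
Step 3: x=[2.6748 6.7383 8.3486] v=[-3.8946 4.2656 -2.6368]
Step 4: x=[1.8341 7.6514 7.8631] v=[-3.3629 3.6523 -1.9420]

Answer: 1.8341 7.6514 7.8631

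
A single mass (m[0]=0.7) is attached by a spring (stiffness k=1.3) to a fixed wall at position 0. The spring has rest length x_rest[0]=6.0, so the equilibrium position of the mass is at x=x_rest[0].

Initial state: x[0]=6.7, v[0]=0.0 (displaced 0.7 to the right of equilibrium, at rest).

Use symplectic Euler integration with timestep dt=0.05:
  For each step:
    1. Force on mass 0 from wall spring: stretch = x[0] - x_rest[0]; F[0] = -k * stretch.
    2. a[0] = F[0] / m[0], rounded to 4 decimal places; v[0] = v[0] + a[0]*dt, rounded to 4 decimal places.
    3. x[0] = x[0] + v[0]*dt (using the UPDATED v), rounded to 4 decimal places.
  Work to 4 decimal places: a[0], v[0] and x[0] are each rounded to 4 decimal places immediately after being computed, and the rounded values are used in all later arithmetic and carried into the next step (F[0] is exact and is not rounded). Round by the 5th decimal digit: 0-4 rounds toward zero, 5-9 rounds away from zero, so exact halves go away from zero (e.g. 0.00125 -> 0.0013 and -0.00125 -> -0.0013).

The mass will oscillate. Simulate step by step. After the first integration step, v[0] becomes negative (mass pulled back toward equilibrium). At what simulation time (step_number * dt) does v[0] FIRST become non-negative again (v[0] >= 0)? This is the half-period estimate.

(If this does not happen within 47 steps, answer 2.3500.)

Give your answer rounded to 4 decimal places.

Answer: 2.3500

Derivation:
Step 0: x=[6.7000] v=[0.0000]
Step 1: x=[6.6968] v=[-0.0650]
Step 2: x=[6.6903] v=[-0.1297]
Step 3: x=[6.6806] v=[-0.1938]
Step 4: x=[6.6678] v=[-0.2570]
Step 5: x=[6.6519] v=[-0.3190]
Step 6: x=[6.6329] v=[-0.3795]
Step 7: x=[6.6110] v=[-0.4383]
Step 8: x=[6.5863] v=[-0.4950]
Step 9: x=[6.5588] v=[-0.5494]
Step 10: x=[6.5287] v=[-0.6013]
Step 11: x=[6.4962] v=[-0.6504]
Step 12: x=[6.4614] v=[-0.6965]
Step 13: x=[6.4244] v=[-0.7393]
Step 14: x=[6.3855] v=[-0.7787]
Step 15: x=[6.3448] v=[-0.8145]
Step 16: x=[6.3025] v=[-0.8465]
Step 17: x=[6.2588] v=[-0.8746]
Step 18: x=[6.2139] v=[-0.8986]
Step 19: x=[6.1680] v=[-0.9185]
Step 20: x=[6.1213] v=[-0.9341]
Step 21: x=[6.0740] v=[-0.9454]
Step 22: x=[6.0264] v=[-0.9523]
Step 23: x=[5.9787] v=[-0.9548]
Step 24: x=[5.9311] v=[-0.9528]
Step 25: x=[5.8838] v=[-0.9464]
Step 26: x=[5.8370] v=[-0.9356]
Step 27: x=[5.7910] v=[-0.9205]
Step 28: x=[5.7459] v=[-0.9011]
Step 29: x=[5.7020] v=[-0.8775]
Step 30: x=[5.6595] v=[-0.8498]
Step 31: x=[5.6186] v=[-0.8182]
Step 32: x=[5.5795] v=[-0.7828]
Step 33: x=[5.5423] v=[-0.7438]
Step 34: x=[5.5072] v=[-0.7013]
Step 35: x=[5.4744] v=[-0.6555]
Step 36: x=[5.4441] v=[-0.6067]
Step 37: x=[5.4163] v=[-0.5551]
Step 38: x=[5.3913] v=[-0.5009]
Step 39: x=[5.3691] v=[-0.4444]
Step 40: x=[5.3498] v=[-0.3858]
Step 41: x=[5.3335] v=[-0.3254]
Step 42: x=[5.3203] v=[-0.2635]
Step 43: x=[5.3103] v=[-0.2004]
Step 44: x=[5.3035] v=[-0.1364]
Step 45: x=[5.2999] v=[-0.0717]
Step 46: x=[5.2996] v=[-0.0067]
Step 47: x=[5.3025] v=[0.0583]
First v>=0 after going negative at step 47, time=2.3500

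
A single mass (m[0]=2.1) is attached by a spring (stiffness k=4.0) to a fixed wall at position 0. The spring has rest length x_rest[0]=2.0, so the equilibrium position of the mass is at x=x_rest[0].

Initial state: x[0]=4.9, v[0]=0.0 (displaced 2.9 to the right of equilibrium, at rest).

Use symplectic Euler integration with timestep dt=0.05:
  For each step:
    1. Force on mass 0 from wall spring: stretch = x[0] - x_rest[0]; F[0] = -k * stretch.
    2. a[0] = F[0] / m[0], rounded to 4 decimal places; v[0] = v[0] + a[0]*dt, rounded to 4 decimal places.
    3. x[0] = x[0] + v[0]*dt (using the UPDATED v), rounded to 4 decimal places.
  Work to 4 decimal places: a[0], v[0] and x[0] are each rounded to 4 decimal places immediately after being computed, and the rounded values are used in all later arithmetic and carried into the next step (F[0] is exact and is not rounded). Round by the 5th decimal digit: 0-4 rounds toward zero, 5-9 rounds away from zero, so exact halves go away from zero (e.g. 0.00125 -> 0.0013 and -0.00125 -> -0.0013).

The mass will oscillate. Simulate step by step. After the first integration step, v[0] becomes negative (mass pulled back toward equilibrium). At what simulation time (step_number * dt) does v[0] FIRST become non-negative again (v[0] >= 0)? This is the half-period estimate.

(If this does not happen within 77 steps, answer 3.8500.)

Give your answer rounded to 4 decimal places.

Answer: 2.3000

Derivation:
Step 0: x=[4.9000] v=[0.0000]
Step 1: x=[4.8862] v=[-0.2762]
Step 2: x=[4.8586] v=[-0.5511]
Step 3: x=[4.8174] v=[-0.8234]
Step 4: x=[4.7628] v=[-1.0917]
Step 5: x=[4.6951] v=[-1.3548]
Step 6: x=[4.6145] v=[-1.6115]
Step 7: x=[4.5215] v=[-1.8605]
Step 8: x=[4.4165] v=[-2.1006]
Step 9: x=[4.3000] v=[-2.3307]
Step 10: x=[4.1725] v=[-2.5498]
Step 11: x=[4.0347] v=[-2.7567]
Step 12: x=[3.8872] v=[-2.9505]
Step 13: x=[3.7307] v=[-3.1302]
Step 14: x=[3.5660] v=[-3.2950]
Step 15: x=[3.3938] v=[-3.4441]
Step 16: x=[3.2150] v=[-3.5768]
Step 17: x=[3.0304] v=[-3.6925]
Step 18: x=[2.8409] v=[-3.7906]
Step 19: x=[2.6474] v=[-3.8707]
Step 20: x=[2.4508] v=[-3.9324]
Step 21: x=[2.2520] v=[-3.9753]
Step 22: x=[2.0520] v=[-3.9993]
Step 23: x=[1.8518] v=[-4.0043]
Step 24: x=[1.6523] v=[-3.9902]
Step 25: x=[1.4544] v=[-3.9571]
Step 26: x=[1.2591] v=[-3.9051]
Step 27: x=[1.0674] v=[-3.8345]
Step 28: x=[0.8801] v=[-3.7457]
Step 29: x=[0.6982] v=[-3.6390]
Step 30: x=[0.5225] v=[-3.5150]
Step 31: x=[0.3538] v=[-3.3743]
Step 32: x=[0.1929] v=[-3.2175]
Step 33: x=[0.0406] v=[-3.0454]
Step 34: x=[-0.1023] v=[-2.8588]
Step 35: x=[-0.2352] v=[-2.6586]
Step 36: x=[-0.3575] v=[-2.4457]
Step 37: x=[-0.4686] v=[-2.2212]
Step 38: x=[-0.5679] v=[-1.9861]
Step 39: x=[-0.6550] v=[-1.7415]
Step 40: x=[-0.7294] v=[-1.4886]
Step 41: x=[-0.7908] v=[-1.2287]
Step 42: x=[-0.8389] v=[-0.9629]
Step 43: x=[-0.8735] v=[-0.6925]
Step 44: x=[-0.8944] v=[-0.4188]
Step 45: x=[-0.9016] v=[-0.1431]
Step 46: x=[-0.8949] v=[0.1332]
First v>=0 after going negative at step 46, time=2.3000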